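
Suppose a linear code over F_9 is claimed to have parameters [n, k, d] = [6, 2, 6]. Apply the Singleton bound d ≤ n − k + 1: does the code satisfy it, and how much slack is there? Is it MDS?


Singleton RHS = n − k + 1 = 5, slack = -1, bound violated (no such code; not MDS).

Singleton bound: d ≤ n − k + 1.
Here n = 6, k = 2, so n − k + 1 = 5.
Given d = 6, check d ≤ 5: NO.
Slack = (n − k + 1) − d = -1.
The slack is negative: d = 6 exceeds n − k + 1 = 5 by 1, so the Singleton bound is violated and no linear [6, 2, 6]_9 code can exist. In particular it is not MDS (MDS requires d = n − k + 1 exactly).
Description: the claimed parameters are [6, 2, 6]_9; such a code would be impossible (violates the Singleton bound).


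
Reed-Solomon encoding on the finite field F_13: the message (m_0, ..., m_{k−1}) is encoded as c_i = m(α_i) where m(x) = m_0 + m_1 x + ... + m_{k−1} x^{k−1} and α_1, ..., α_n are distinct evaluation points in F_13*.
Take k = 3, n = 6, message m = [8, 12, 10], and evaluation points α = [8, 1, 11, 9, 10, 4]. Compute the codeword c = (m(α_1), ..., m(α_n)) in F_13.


c = [3, 4, 11, 3, 10, 8]

Message polynomial: m(x) = 8 + 12·x + 10·x^2 (mod 13).
For each evaluation point α_i, compute m(α_i) mod 13:
  α_1 = 8: Horner steps 10 → 1 → 3, so m(8) = 3.
  α_2 = 1: Horner steps 10 → 9 → 4, so m(1) = 4.
  α_3 = 11: Horner steps 10 → 5 → 11, so m(11) = 11.
  α_4 = 9: Horner steps 10 → 11 → 3, so m(9) = 3.
  α_5 = 10: Horner steps 10 → 8 → 10, so m(10) = 10.
  α_6 = 4: Horner steps 10 → 0 → 8, so m(4) = 8.
Codeword c = [3, 4, 11, 3, 10, 8] ∈ F_13^6.


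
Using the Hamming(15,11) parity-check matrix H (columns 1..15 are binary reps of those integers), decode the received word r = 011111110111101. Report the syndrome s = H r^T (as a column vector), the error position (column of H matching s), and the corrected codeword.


s = (0, 1, 1, 0)^T, error position = 6, corrected codeword c = 011110110111101

Compute s = H r^T mod 2 one row at a time:
  s_1 = 1 + 0 + 1 + 1 + 1 + 1 + 0 + 1 = 6 ≡ 0 (mod 2).
  s_2 = 1 + 1 + 1 + 1 + 1 + 1 + 0 + 1 = 7 ≡ 1 (mod 2).
  s_3 = 1 + 1 + 1 + 1 + 1 + 1 + 0 + 1 = 7 ≡ 1 (mod 2).
  s_4 = 0 + 1 + 1 + 1 + 0 + 1 + 1 + 1 = 6 ≡ 0 (mod 2).
s = (0, 1, 1, 0)^T — this equals column 6 of H (binary 0110), so error is at position 6.
Correct: flip bit 6 of r = 011111110111101 to get c = 011110110111101.


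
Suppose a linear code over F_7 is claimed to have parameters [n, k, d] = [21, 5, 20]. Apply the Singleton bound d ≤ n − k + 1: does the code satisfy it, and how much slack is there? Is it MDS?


Singleton RHS = n − k + 1 = 17, slack = -3, bound violated (no such code; not MDS).

Singleton bound: d ≤ n − k + 1.
Here n = 21, k = 5, so n − k + 1 = 17.
Given d = 20, check d ≤ 17: NO.
Slack = (n − k + 1) − d = -3.
The slack is negative: d = 20 exceeds n − k + 1 = 17 by 3, so the Singleton bound is violated and no linear [21, 5, 20]_7 code can exist. In particular it is not MDS (MDS requires d = n − k + 1 exactly).
Description: the claimed parameters are [21, 5, 20]_7; such a code would be impossible (violates the Singleton bound).


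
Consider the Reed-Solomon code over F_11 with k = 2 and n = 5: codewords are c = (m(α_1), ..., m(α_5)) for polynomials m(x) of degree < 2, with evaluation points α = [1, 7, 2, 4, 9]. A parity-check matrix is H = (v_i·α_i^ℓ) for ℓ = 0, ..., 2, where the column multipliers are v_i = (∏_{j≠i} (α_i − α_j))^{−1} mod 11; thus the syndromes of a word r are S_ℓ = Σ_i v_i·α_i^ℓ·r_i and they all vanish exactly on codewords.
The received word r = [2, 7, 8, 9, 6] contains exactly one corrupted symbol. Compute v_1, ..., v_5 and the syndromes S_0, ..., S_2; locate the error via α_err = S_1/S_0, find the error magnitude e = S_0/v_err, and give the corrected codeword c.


S = (5, 2, 3), error at position 2, error magnitude e = 2, c = [2, 5, 8, 9, 6].

Step 1: column multipliers v_i = (∏_{j≠i}(α_i − α_j))^{−1} mod 11.
  i = 1 (α = 1): (1−7)(1−2)(1−4)(1−9) = (−6)·(−1)·(−3)·(−8) = 144 ≡ 1, so v_1 = 1^{−1} = 1 (mod 11).
  i = 2 (α = 7): (7−1)(7−2)(7−4)(7−9) = 6·5·3·(−2) = −180 ≡ 7, so v_2 = 7^{−1} = 8 (mod 11).
  i = 3 (α = 2): (2−1)(2−7)(2−4)(2−9) = 1·(−5)·(−2)·(−7) = −70 ≡ 7, so v_3 = 7^{−1} = 8 (mod 11).
  i = 4 (α = 4): (4−1)(4−7)(4−2)(4−9) = 3·(−3)·2·(−5) = 90 ≡ 2, so v_4 = 2^{−1} = 6 (mod 11).
  i = 5 (α = 9): (9−1)(9−7)(9−2)(9−4) = 8·2·7·5 = 560 ≡ 10, so v_5 = 10^{−1} = 10 (mod 11).
  v = [1, 8, 8, 6, 10].
Step 2: syndromes of r = [2, 7, 8, 9, 6] (all sums mod 11).
  S_0 = Σ v_i r_i = 1·2 + 8·7 + 8·8 + 6·9 + 10·6 = 236 ≡ 5.
  S_1 = Σ v_i α_i r_i = 1·1·2 + 8·7·7 + 8·2·8 + 6·4·9 + 10·9·6 = 1278 ≡ 2.
  α_i^2 mod 11 = [1, 5, 4, 5, 4].
  S_2 = Σ v_i α_i^2 r_i = 1·1·2 + 8·5·7 + 8·4·8 + 6·5·9 + 10·4·6 = 1048 ≡ 3.
  S = (5, 2, 3) ≠ 0, so r is not a codeword (an error is present).
Step 3: locate the error. For a single error e at position i, S_ℓ = v_i·e·α_i^ℓ, so α_err = S_1/S_0.
  S_0^{−1} = 5^{−1} = 9 (mod 11), so α_err = 2·9 = 18 ≡ 7 = α_2. Error position i = 2.
  Consistency check: S_2/S_1 = 3·6 = 18 ≡ 7 = α_err ✓ (single-error assumption holds).
Step 4: error magnitude e = S_0/v_2 = S_0·∏_{j≠2}(α_2 − α_j) = 5·7 = 35 ≡ 2 (mod 11).
Step 5: correct position 2: c_2 = r_2 − e = 7 − 2 ≡ 5 (mod 11). Hence c = [2, 5, 8, 9, 6].
  Check: interpolating c through the α_i gives m(x) = 7 + 6·x (degree < 2) with m(α_i) = c_i for every i, so c is indeed a codeword.


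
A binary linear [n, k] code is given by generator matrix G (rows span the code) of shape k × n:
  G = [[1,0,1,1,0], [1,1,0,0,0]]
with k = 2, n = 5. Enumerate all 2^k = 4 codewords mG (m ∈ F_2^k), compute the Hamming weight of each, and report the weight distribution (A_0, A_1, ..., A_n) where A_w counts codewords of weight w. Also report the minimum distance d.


Weight distribution: A_0 = 1, A_2 = 1, A_3 = 2. Minimum distance d = 2.

Enumerate all 2^2 = 4 messages m ∈ F_2^2.
For each, compute codeword c = mG in F_2^5, then tally its weight.
  m = 00 → c = 00000, weight = 0.
  m = 10 → c = 10110, weight = 3.
  m = 01 → c = 11000, weight = 2.
  m = 11 → c = 01110, weight = 3.
Tally weights:
  weight 0: 1 codewords.
  weight 2: 1 codewords.
  weight 3: 2 codewords.
Minimum distance d = smallest w > 0 with A_w > 0 = 2.
Sanity: Σ A_w = 4 = 2^2 = 4 ✓.


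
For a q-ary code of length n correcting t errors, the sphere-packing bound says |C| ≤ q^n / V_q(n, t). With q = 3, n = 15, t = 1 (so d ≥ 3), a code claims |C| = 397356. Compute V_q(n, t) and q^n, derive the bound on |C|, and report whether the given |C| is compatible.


V_q(n, t) = 31, q^n = 14348907, Hamming bound = 462867, |C| = 397356 ≤ bound (satisfied).

Step 1: Compute V_q(n, t) = Σ_{j=0}^1 C(n, j) (q−1)^j.
  j = 0: C(15,0)·(2)^0 = 1·1 = 1.
  j = 1: C(15,1)·(2)^1 = 15·2 = 30.
  V_q(n, t) = 1 + 30 = 31.
Step 2: q^n = 3^15 = 14348907.
Step 3: Hamming bound ⌊q^n / V_q(n,t)⌋ = ⌊14348907/31⌋ = 462867.
Step 4: Compare |C| = 397356 to 462867: satisfied.
The claimed |C| lies below the Hamming bound.


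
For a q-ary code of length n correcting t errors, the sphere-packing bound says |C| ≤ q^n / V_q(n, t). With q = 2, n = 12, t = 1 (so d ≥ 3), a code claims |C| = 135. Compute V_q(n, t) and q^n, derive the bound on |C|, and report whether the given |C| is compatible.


V_q(n, t) = 13, q^n = 4096, Hamming bound = 315, |C| = 135 ≤ bound (satisfied).

Step 1: Compute V_q(n, t) = Σ_{j=0}^1 C(n, j) (q−1)^j.
  j = 0: C(12,0)·(1)^0 = 1·1 = 1.
  j = 1: C(12,1)·(1)^1 = 12·1 = 12.
  V_q(n, t) = 1 + 12 = 13.
Step 2: q^n = 2^12 = 4096.
Step 3: Hamming bound ⌊q^n / V_q(n,t)⌋ = ⌊4096/13⌋ = 315.
Step 4: Compare |C| = 135 to 315: satisfied.
The claimed |C| lies below the Hamming bound.


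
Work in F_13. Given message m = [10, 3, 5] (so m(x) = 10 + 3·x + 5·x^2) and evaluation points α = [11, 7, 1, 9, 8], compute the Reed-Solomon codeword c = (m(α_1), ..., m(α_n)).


c = [11, 3, 5, 0, 3]

Message polynomial: m(x) = 10 + 3·x + 5·x^2 (mod 13).
For each evaluation point α_i, compute m(α_i) mod 13:
  α_1 = 11: Horner steps 5 → 6 → 11, so m(11) = 11.
  α_2 = 7: Horner steps 5 → 12 → 3, so m(7) = 3.
  α_3 = 1: Horner steps 5 → 8 → 5, so m(1) = 5.
  α_4 = 9: Horner steps 5 → 9 → 0, so m(9) = 0.
  α_5 = 8: Horner steps 5 → 4 → 3, so m(8) = 3.
Codeword c = [11, 3, 5, 0, 3] ∈ F_13^5.


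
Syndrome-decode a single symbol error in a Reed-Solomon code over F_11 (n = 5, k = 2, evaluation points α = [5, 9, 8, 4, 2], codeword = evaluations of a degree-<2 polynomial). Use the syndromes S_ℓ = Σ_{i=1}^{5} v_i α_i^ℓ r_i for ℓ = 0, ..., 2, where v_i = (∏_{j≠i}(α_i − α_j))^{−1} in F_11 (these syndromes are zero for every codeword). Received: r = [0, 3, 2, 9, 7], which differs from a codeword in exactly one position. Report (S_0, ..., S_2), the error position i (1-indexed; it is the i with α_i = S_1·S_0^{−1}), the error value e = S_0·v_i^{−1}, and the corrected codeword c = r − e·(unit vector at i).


S = (4, 9, 1), error at position 1, error magnitude e = 1, c = [10, 3, 2, 9, 7].

Step 1: column multipliers v_i = (∏_{j≠i}(α_i − α_j))^{−1} mod 11.
  i = 1 (α = 5): (5−9)(5−8)(5−4)(5−2) = (−4)·(−3)·1·3 = 36 ≡ 3, so v_1 = 3^{−1} = 4 (mod 11).
  i = 2 (α = 9): (9−5)(9−8)(9−4)(9−2) = 4·1·5·7 = 140 ≡ 8, so v_2 = 8^{−1} = 7 (mod 11).
  i = 3 (α = 8): (8−5)(8−9)(8−4)(8−2) = 3·(−1)·4·6 = −72 ≡ 5, so v_3 = 5^{−1} = 9 (mod 11).
  i = 4 (α = 4): (4−5)(4−9)(4−8)(4−2) = (−1)·(−5)·(−4)·2 = −40 ≡ 4, so v_4 = 4^{−1} = 3 (mod 11).
  i = 5 (α = 2): (2−5)(2−9)(2−8)(2−4) = (−3)·(−7)·(−6)·(−2) = 252 ≡ 10, so v_5 = 10^{−1} = 10 (mod 11).
  v = [4, 7, 9, 3, 10].
Step 2: syndromes of r = [0, 3, 2, 9, 7] (all sums mod 11).
  S_0 = Σ v_i r_i = 4·0 + 7·3 + 9·2 + 3·9 + 10·7 = 136 ≡ 4.
  S_1 = Σ v_i α_i r_i = 4·5·0 + 7·9·3 + 9·8·2 + 3·4·9 + 10·2·7 = 581 ≡ 9.
  α_i^2 mod 11 = [3, 4, 9, 5, 4].
  S_2 = Σ v_i α_i^2 r_i = 4·3·0 + 7·4·3 + 9·9·2 + 3·5·9 + 10·4·7 = 661 ≡ 1.
  S = (4, 9, 1) ≠ 0, so r is not a codeword (an error is present).
Step 3: locate the error. For a single error e at position i, S_ℓ = v_i·e·α_i^ℓ, so α_err = S_1/S_0.
  S_0^{−1} = 4^{−1} = 3 (mod 11), so α_err = 9·3 = 27 ≡ 5 = α_1. Error position i = 1.
  Consistency check: S_2/S_1 = 1·5 = 5 ≡ 5 = α_err ✓ (single-error assumption holds).
Step 4: error magnitude e = S_0/v_1 = S_0·∏_{j≠1}(α_1 − α_j) = 4·3 = 12 ≡ 1 (mod 11).
Step 5: correct position 1: c_1 = r_1 − e = 0 − 1 ≡ 10 (mod 11). Hence c = [10, 3, 2, 9, 7].
  Check: interpolating c through the α_i gives m(x) = 5 + 1·x (degree < 2) with m(α_i) = c_i for every i, so c is indeed a codeword.


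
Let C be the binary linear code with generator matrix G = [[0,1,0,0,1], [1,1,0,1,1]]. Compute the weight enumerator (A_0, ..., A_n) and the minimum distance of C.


Weight distribution: A_0 = 1, A_2 = 2, A_4 = 1. Minimum distance d = 2.

Enumerate all 2^2 = 4 messages m ∈ F_2^2.
For each, compute codeword c = mG in F_2^5, then tally its weight.
  m = 00 → c = 00000, weight = 0.
  m = 10 → c = 01001, weight = 2.
  m = 01 → c = 11011, weight = 4.
  m = 11 → c = 10010, weight = 2.
Tally weights:
  weight 0: 1 codewords.
  weight 2: 2 codewords.
  weight 4: 1 codewords.
Minimum distance d = smallest w > 0 with A_w > 0 = 2.
Sanity: Σ A_w = 4 = 2^2 = 4 ✓.


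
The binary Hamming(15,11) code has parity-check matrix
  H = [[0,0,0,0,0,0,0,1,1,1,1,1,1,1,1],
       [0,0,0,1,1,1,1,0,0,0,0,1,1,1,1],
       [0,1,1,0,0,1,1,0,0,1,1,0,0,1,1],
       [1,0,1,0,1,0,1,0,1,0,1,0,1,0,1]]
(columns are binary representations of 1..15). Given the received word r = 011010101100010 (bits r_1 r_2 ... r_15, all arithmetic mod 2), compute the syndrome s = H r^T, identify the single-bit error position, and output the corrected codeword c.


s = (1, 1, 1, 0)^T, error position = 14, corrected codeword c = 011010101100000

Compute s = H r^T mod 2 one row at a time:
  s_1 = 0 + 1 + 1 + 0 + 0 + 0 + 1 + 0 = 3 ≡ 1 (mod 2).
  s_2 = 0 + 1 + 0 + 1 + 0 + 0 + 1 + 0 = 3 ≡ 1 (mod 2).
  s_3 = 1 + 1 + 0 + 1 + 1 + 0 + 1 + 0 = 5 ≡ 1 (mod 2).
  s_4 = 0 + 1 + 1 + 1 + 1 + 0 + 0 + 0 = 4 ≡ 0 (mod 2).
s = (1, 1, 1, 0)^T — this equals column 14 of H (binary 1110), so error is at position 14.
Correct: flip bit 14 of r = 011010101100010 to get c = 011010101100000.


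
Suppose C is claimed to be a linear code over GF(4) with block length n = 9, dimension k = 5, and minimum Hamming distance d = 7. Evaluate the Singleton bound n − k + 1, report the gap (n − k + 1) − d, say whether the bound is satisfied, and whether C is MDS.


Singleton RHS = n − k + 1 = 5, slack = -2, bound violated (no such code; not MDS).

Singleton bound: d ≤ n − k + 1.
Here n = 9, k = 5, so n − k + 1 = 5.
Given d = 7, check d ≤ 5: NO.
Slack = (n − k + 1) − d = -2.
The slack is negative: d = 7 exceeds n − k + 1 = 5 by 2, so the Singleton bound is violated and no linear [9, 5, 7]_4 code can exist. In particular it is not MDS (MDS requires d = n − k + 1 exactly).
Description: the claimed parameters are [9, 5, 7]_4; such a code would be impossible (violates the Singleton bound).


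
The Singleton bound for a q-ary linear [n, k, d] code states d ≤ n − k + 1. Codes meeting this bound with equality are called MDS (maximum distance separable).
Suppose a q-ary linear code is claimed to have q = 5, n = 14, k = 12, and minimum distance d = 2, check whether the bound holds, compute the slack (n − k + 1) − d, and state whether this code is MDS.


Singleton RHS = n − k + 1 = 3, slack = 1, bound satisfied, not MDS.

Singleton bound: d ≤ n − k + 1.
Here n = 14, k = 12, so n − k + 1 = 3.
Given d = 2, check d ≤ 3: YES.
Slack = (n − k + 1) − d = 1.
The code is NOT MDS (slack = 1 > 0).
Description: the claimed parameters are [14, 12, 2]_5; such a code would be non-MDS.


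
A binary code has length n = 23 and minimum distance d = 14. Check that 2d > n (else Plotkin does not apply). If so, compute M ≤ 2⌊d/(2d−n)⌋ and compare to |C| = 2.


Plotkin bound M ≤ 4; given |C| = 2 ≤ bound (satisfied).

Check applicability: 2d = 28, n = 23.
2d − n = 5 > 0, so Plotkin applies.
Compute d/(2d−n) = 14/5 ≈ 2.8000.
⌊d/(2d−n)⌋ = 2.
Plotkin bound: M ≤ 2·2 = 4.
Given |C| = 2, check: satisfied.
This |C| is below the Plotkin bound.


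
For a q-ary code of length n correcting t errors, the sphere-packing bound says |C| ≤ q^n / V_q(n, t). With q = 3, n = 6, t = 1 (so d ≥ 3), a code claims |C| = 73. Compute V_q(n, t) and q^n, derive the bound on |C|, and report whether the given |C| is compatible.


V_q(n, t) = 13, q^n = 729, Hamming bound = 56, |C| = 73 > bound (violated).

Step 1: Compute V_q(n, t) = Σ_{j=0}^1 C(n, j) (q−1)^j.
  j = 0: C(6,0)·(2)^0 = 1·1 = 1.
  j = 1: C(6,1)·(2)^1 = 6·2 = 12.
  V_q(n, t) = 1 + 12 = 13.
Step 2: q^n = 3^6 = 729.
Step 3: Hamming bound ⌊q^n / V_q(n,t)⌋ = ⌊729/13⌋ = 56.
Step 4: Compare |C| = 73 to 56: violated.
The claimed |C| lies above the Hamming bound, so no 3-ary code of length 6 with d ≥ 3 can have 73 codewords.


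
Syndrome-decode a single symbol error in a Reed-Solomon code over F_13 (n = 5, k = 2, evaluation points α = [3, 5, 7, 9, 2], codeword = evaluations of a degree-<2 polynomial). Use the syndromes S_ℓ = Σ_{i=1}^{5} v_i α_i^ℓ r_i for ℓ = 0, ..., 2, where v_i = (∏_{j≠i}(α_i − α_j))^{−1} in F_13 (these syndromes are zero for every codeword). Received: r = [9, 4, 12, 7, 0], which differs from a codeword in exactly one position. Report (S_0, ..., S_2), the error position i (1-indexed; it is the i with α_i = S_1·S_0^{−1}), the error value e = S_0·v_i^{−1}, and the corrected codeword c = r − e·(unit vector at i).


S = (8, 3, 6), error at position 5, error magnitude e = 8, c = [9, 4, 12, 7, 5].

Step 1: column multipliers v_i = (∏_{j≠i}(α_i − α_j))^{−1} mod 13.
  i = 1 (α = 3): (3−5)(3−7)(3−9)(3−2) = (−2)·(−4)·(−6)·1 = −48 ≡ 4, so v_1 = 4^{−1} = 10 (mod 13).
  i = 2 (α = 5): (5−3)(5−7)(5−9)(5−2) = 2·(−2)·(−4)·3 = 48 ≡ 9, so v_2 = 9^{−1} = 3 (mod 13).
  i = 3 (α = 7): (7−3)(7−5)(7−9)(7−2) = 4·2·(−2)·5 = −80 ≡ 11, so v_3 = 11^{−1} = 6 (mod 13).
  i = 4 (α = 9): (9−3)(9−5)(9−7)(9−2) = 6·4·2·7 = 336 ≡ 11, so v_4 = 11^{−1} = 6 (mod 13).
  i = 5 (α = 2): (2−3)(2−5)(2−7)(2−9) = (−1)·(−3)·(−5)·(−7) = 105 ≡ 1, so v_5 = 1^{−1} = 1 (mod 13).
  v = [10, 3, 6, 6, 1].
Step 2: syndromes of r = [9, 4, 12, 7, 0] (all sums mod 13).
  S_0 = Σ v_i r_i = 10·9 + 3·4 + 6·12 + 6·7 + 1·0 = 216 ≡ 8.
  S_1 = Σ v_i α_i r_i = 10·3·9 + 3·5·4 + 6·7·12 + 6·9·7 + 1·2·0 = 1212 ≡ 3.
  α_i^2 mod 13 = [9, 12, 10, 3, 4].
  S_2 = Σ v_i α_i^2 r_i = 10·9·9 + 3·12·4 + 6·10·12 + 6·3·7 + 1·4·0 = 1800 ≡ 6.
  S = (8, 3, 6) ≠ 0, so r is not a codeword (an error is present).
Step 3: locate the error. For a single error e at position i, S_ℓ = v_i·e·α_i^ℓ, so α_err = S_1/S_0.
  S_0^{−1} = 8^{−1} = 5 (mod 13), so α_err = 3·5 = 15 ≡ 2 = α_5. Error position i = 5.
  Consistency check: S_2/S_1 = 6·9 = 54 ≡ 2 = α_err ✓ (single-error assumption holds).
Step 4: error magnitude e = S_0/v_5 = S_0·∏_{j≠5}(α_5 − α_j) = 8·1 = 8 ≡ 8 (mod 13).
Step 5: correct position 5: c_5 = r_5 − e = 0 − 8 ≡ 5 (mod 13). Hence c = [9, 4, 12, 7, 5].
  Check: interpolating c through the α_i gives m(x) = 10 + 4·x (degree < 2) with m(α_i) = c_i for every i, so c is indeed a codeword.


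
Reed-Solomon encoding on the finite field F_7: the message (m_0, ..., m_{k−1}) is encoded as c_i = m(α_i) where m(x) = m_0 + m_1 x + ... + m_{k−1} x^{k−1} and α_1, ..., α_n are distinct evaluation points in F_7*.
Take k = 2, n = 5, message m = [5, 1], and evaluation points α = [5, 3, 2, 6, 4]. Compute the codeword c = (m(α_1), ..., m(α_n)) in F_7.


c = [3, 1, 0, 4, 2]

Message polynomial: m(x) = 5 + 1·x (mod 7).
For each evaluation point α_i, compute m(α_i) mod 7:
  α_1 = 5: Horner steps 1 → 3, so m(5) = 3.
  α_2 = 3: Horner steps 1 → 1, so m(3) = 1.
  α_3 = 2: Horner steps 1 → 0, so m(2) = 0.
  α_4 = 6: Horner steps 1 → 4, so m(6) = 4.
  α_5 = 4: Horner steps 1 → 2, so m(4) = 2.
Codeword c = [3, 1, 0, 4, 2] ∈ F_7^5.


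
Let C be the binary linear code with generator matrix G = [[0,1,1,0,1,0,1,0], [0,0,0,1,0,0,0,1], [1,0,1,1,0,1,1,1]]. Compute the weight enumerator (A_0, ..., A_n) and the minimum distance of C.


Weight distribution: A_0 = 1, A_2 = 1, A_4 = 3, A_6 = 3. Minimum distance d = 2.

Enumerate all 2^3 = 8 messages m ∈ F_2^3.
For each, compute codeword c = mG in F_2^8, then tally its weight.
  m = 000 → c = 00000000, weight = 0.
  m = 100 → c = 01101010, weight = 4.
  m = 010 → c = 00010001, weight = 2.
  m = 110 → c = 01111011, weight = 6.
  m = 001 → c = 10110111, weight = 6.
  m = 101 → c = 11011101, weight = 6.
  m = 011 → c = 10100110, weight = 4.
  m = 111 → c = 11001100, weight = 4.
Tally weights:
  weight 0: 1 codewords.
  weight 2: 1 codewords.
  weight 4: 3 codewords.
  weight 6: 3 codewords.
Minimum distance d = smallest w > 0 with A_w > 0 = 2.
Sanity: Σ A_w = 8 = 2^3 = 8 ✓.


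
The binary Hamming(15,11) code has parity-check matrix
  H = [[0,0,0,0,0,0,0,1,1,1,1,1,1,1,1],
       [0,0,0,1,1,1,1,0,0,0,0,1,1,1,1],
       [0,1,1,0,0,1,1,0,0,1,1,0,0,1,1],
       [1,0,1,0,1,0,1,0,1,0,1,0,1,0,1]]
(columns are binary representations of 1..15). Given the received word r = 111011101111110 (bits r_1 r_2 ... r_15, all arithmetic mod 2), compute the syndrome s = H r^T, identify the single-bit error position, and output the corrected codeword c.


s = (0, 0, 1, 1)^T, error position = 3, corrected codeword c = 110011101111110

Compute s = H r^T mod 2 one row at a time:
  s_1 = 0 + 1 + 1 + 1 + 1 + 1 + 1 + 0 = 6 ≡ 0 (mod 2).
  s_2 = 0 + 1 + 1 + 1 + 1 + 1 + 1 + 0 = 6 ≡ 0 (mod 2).
  s_3 = 1 + 1 + 1 + 1 + 1 + 1 + 1 + 0 = 7 ≡ 1 (mod 2).
  s_4 = 1 + 1 + 1 + 1 + 1 + 1 + 1 + 0 = 7 ≡ 1 (mod 2).
s = (0, 0, 1, 1)^T — this equals column 3 of H (binary 0011), so error is at position 3.
Correct: flip bit 3 of r = 111011101111110 to get c = 110011101111110.


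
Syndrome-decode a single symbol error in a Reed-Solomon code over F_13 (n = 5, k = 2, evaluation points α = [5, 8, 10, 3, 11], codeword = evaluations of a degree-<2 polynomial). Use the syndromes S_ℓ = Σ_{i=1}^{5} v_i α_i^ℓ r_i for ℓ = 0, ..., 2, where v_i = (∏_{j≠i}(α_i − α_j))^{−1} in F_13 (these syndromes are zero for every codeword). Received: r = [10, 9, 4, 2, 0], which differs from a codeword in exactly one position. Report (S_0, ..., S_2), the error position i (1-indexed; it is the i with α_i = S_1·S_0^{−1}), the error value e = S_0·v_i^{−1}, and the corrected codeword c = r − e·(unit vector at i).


S = (5, 3, 7), error at position 5, error magnitude e = 5, c = [10, 9, 4, 2, 8].

Step 1: column multipliers v_i = (∏_{j≠i}(α_i − α_j))^{−1} mod 13.
  i = 1 (α = 5): (5−8)(5−10)(5−3)(5−11) = (−3)·(−5)·2·(−6) = −180 ≡ 2, so v_1 = 2^{−1} = 7 (mod 13).
  i = 2 (α = 8): (8−5)(8−10)(8−3)(8−11) = 3·(−2)·5·(−3) = 90 ≡ 12, so v_2 = 12^{−1} = 12 (mod 13).
  i = 3 (α = 10): (10−5)(10−8)(10−3)(10−11) = 5·2·7·(−1) = −70 ≡ 8, so v_3 = 8^{−1} = 5 (mod 13).
  i = 4 (α = 3): (3−5)(3−8)(3−10)(3−11) = (−2)·(−5)·(−7)·(−8) = 560 ≡ 1, so v_4 = 1^{−1} = 1 (mod 13).
  i = 5 (α = 11): (11−5)(11−8)(11−10)(11−3) = 6·3·1·8 = 144 ≡ 1, so v_5 = 1^{−1} = 1 (mod 13).
  v = [7, 12, 5, 1, 1].
Step 2: syndromes of r = [10, 9, 4, 2, 0] (all sums mod 13).
  S_0 = Σ v_i r_i = 7·10 + 12·9 + 5·4 + 1·2 + 1·0 = 200 ≡ 5.
  S_1 = Σ v_i α_i r_i = 7·5·10 + 12·8·9 + 5·10·4 + 1·3·2 + 1·11·0 = 1420 ≡ 3.
  α_i^2 mod 13 = [12, 12, 9, 9, 4].
  S_2 = Σ v_i α_i^2 r_i = 7·12·10 + 12·12·9 + 5·9·4 + 1·9·2 + 1·4·0 = 2334 ≡ 7.
  S = (5, 3, 7) ≠ 0, so r is not a codeword (an error is present).
Step 3: locate the error. For a single error e at position i, S_ℓ = v_i·e·α_i^ℓ, so α_err = S_1/S_0.
  S_0^{−1} = 5^{−1} = 8 (mod 13), so α_err = 3·8 = 24 ≡ 11 = α_5. Error position i = 5.
  Consistency check: S_2/S_1 = 7·9 = 63 ≡ 11 = α_err ✓ (single-error assumption holds).
Step 4: error magnitude e = S_0/v_5 = S_0·∏_{j≠5}(α_5 − α_j) = 5·1 = 5 ≡ 5 (mod 13).
Step 5: correct position 5: c_5 = r_5 − e = 0 − 5 ≡ 8 (mod 13). Hence c = [10, 9, 4, 2, 8].
  Check: interpolating c through the α_i gives m(x) = 3 + 4·x (degree < 2) with m(α_i) = c_i for every i, so c is indeed a codeword.


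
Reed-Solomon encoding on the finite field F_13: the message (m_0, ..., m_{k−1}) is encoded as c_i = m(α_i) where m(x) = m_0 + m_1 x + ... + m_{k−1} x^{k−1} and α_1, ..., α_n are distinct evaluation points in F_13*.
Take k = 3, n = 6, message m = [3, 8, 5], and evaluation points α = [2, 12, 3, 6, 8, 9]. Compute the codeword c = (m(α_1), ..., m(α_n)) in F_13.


c = [0, 0, 7, 10, 10, 12]

Message polynomial: m(x) = 3 + 8·x + 5·x^2 (mod 13).
For each evaluation point α_i, compute m(α_i) mod 13:
  α_1 = 2: Horner steps 5 → 5 → 0, so m(2) = 0.
  α_2 = 12: Horner steps 5 → 3 → 0, so m(12) = 0.
  α_3 = 3: Horner steps 5 → 10 → 7, so m(3) = 7.
  α_4 = 6: Horner steps 5 → 12 → 10, so m(6) = 10.
  α_5 = 8: Horner steps 5 → 9 → 10, so m(8) = 10.
  α_6 = 9: Horner steps 5 → 1 → 12, so m(9) = 12.
Codeword c = [0, 0, 7, 10, 10, 12] ∈ F_13^6.


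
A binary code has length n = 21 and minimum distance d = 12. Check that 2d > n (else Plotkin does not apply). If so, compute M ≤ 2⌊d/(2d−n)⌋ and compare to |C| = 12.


Plotkin bound M ≤ 8; given |C| = 12 > bound (violated).

Check applicability: 2d = 24, n = 21.
2d − n = 3 > 0, so Plotkin applies.
Compute d/(2d−n) = 12/3 ≈ 4.0000.
⌊d/(2d−n)⌋ = 4.
Plotkin bound: M ≤ 2·4 = 8.
Given |C| = 12, check: VIOLATED.
This |C| is above the Plotkin bound, so no binary code with n = 21, d = 12 and 12 codewords exists.


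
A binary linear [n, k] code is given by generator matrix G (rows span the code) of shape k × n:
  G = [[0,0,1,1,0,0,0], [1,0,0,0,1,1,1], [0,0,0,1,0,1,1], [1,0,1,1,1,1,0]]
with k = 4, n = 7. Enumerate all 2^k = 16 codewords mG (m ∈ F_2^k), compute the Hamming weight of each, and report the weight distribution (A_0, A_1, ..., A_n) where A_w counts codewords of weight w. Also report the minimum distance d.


Weight distribution: A_0 = 1, A_1 = 1, A_2 = 3, A_3 = 6, A_4 = 3, A_5 = 1, A_6 = 1. Minimum distance d = 1.

Enumerate all 2^4 = 16 messages m ∈ F_2^4.
For each, compute codeword c = mG in F_2^7, then tally its weight.
  m = 0000 → c = 0000000, weight = 0.
  m = 1000 → c = 0011000, weight = 2.
  m = 0100 → c = 1000111, weight = 4.
  m = 1100 → c = 1011111, weight = 6.
  m = 0010 → c = 0001011, weight = 3.
  m = 1010 → c = 0010011, weight = 3.
  m = 0110 → c = 1001100, weight = 3.
  m = 1110 → c = 1010100, weight = 3.
  m = 0001 → c = 1011110, weight = 5.
  m = 1001 → c = 1000110, weight = 3.
  m = 0101 → c = 0011001, weight = 3.
  m = 1101 → c = 0000001, weight = 1.
  m = 0011 → c = 1010101, weight = 4.
  m = 1011 → c = 1001101, weight = 4.
  m = 0111 → c = 0010010, weight = 2.
  m = 1111 → c = 0001010, weight = 2.
Tally weights:
  weight 0: 1 codewords.
  weight 1: 1 codewords.
  weight 2: 3 codewords.
  weight 3: 6 codewords.
  weight 4: 3 codewords.
  weight 5: 1 codewords.
  weight 6: 1 codewords.
Minimum distance d = smallest w > 0 with A_w > 0 = 1.
Sanity: Σ A_w = 16 = 2^4 = 16 ✓.


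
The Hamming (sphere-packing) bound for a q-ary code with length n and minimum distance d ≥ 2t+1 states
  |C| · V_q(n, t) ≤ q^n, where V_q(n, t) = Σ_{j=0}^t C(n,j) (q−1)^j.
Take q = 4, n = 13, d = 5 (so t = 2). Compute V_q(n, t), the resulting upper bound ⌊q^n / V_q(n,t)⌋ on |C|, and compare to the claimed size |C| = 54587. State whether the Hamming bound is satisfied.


V_q(n, t) = 742, q^n = 67108864, Hamming bound = 90443, |C| = 54587 ≤ bound (satisfied).

Step 1: Compute V_q(n, t) = Σ_{j=0}^2 C(n, j) (q−1)^j.
  j = 0: C(13,0)·(3)^0 = 1·1 = 1.
  j = 1: C(13,1)·(3)^1 = 13·3 = 39.
  j = 2: C(13,2)·(3)^2 = 78·9 = 702.
  V_q(n, t) = 1 + 39 + 702 = 742.
Step 2: q^n = 4^13 = 67108864.
Step 3: Hamming bound ⌊q^n / V_q(n,t)⌋ = ⌊67108864/742⌋ = 90443.
Step 4: Compare |C| = 54587 to 90443: satisfied.
The claimed |C| lies below the Hamming bound.


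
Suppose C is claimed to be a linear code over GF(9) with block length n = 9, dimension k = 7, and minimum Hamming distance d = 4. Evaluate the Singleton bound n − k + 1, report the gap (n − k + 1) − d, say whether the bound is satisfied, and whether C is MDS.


Singleton RHS = n − k + 1 = 3, slack = -1, bound violated (no such code; not MDS).

Singleton bound: d ≤ n − k + 1.
Here n = 9, k = 7, so n − k + 1 = 3.
Given d = 4, check d ≤ 3: NO.
Slack = (n − k + 1) − d = -1.
The slack is negative: d = 4 exceeds n − k + 1 = 3 by 1, so the Singleton bound is violated and no linear [9, 7, 4]_9 code can exist. In particular it is not MDS (MDS requires d = n − k + 1 exactly).
Description: the claimed parameters are [9, 7, 4]_9; such a code would be impossible (violates the Singleton bound).


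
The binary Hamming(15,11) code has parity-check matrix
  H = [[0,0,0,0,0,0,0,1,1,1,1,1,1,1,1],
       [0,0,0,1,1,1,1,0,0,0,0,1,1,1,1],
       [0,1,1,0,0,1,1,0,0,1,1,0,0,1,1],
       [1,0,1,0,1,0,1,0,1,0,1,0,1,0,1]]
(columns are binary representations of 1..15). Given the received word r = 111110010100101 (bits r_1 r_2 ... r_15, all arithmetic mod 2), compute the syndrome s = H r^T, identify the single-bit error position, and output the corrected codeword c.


s = (0, 0, 0, 1)^T, error position = 1, corrected codeword c = 011110010100101

Compute s = H r^T mod 2 one row at a time:
  s_1 = 1 + 0 + 1 + 0 + 0 + 1 + 0 + 1 = 4 ≡ 0 (mod 2).
  s_2 = 1 + 1 + 0 + 0 + 0 + 1 + 0 + 1 = 4 ≡ 0 (mod 2).
  s_3 = 1 + 1 + 0 + 0 + 1 + 0 + 0 + 1 = 4 ≡ 0 (mod 2).
  s_4 = 1 + 1 + 1 + 0 + 0 + 0 + 1 + 1 = 5 ≡ 1 (mod 2).
s = (0, 0, 0, 1)^T — this equals column 1 of H (binary 0001), so error is at position 1.
Correct: flip bit 1 of r = 111110010100101 to get c = 011110010100101.


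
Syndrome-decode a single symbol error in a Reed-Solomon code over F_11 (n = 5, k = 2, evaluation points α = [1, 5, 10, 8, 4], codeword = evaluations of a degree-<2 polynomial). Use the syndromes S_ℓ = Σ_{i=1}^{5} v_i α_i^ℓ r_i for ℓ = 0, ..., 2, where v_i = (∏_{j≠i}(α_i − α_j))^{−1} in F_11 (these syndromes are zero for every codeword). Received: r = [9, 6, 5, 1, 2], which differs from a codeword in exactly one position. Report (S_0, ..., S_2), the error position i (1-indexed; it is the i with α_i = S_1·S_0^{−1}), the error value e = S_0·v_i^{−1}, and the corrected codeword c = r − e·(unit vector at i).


S = (4, 5, 9), error at position 5, error magnitude e = 9, c = [9, 6, 5, 1, 4].

Step 1: column multipliers v_i = (∏_{j≠i}(α_i − α_j))^{−1} mod 11.
  i = 1 (α = 1): (1−5)(1−10)(1−8)(1−4) = (−4)·(−9)·(−7)·(−3) = 756 ≡ 8, so v_1 = 8^{−1} = 7 (mod 11).
  i = 2 (α = 5): (5−1)(5−10)(5−8)(5−4) = 4·(−5)·(−3)·1 = 60 ≡ 5, so v_2 = 5^{−1} = 9 (mod 11).
  i = 3 (α = 10): (10−1)(10−5)(10−8)(10−4) = 9·5·2·6 = 540 ≡ 1, so v_3 = 1^{−1} = 1 (mod 11).
  i = 4 (α = 8): (8−1)(8−5)(8−10)(8−4) = 7·3·(−2)·4 = −168 ≡ 8, so v_4 = 8^{−1} = 7 (mod 11).
  i = 5 (α = 4): (4−1)(4−5)(4−10)(4−8) = 3·(−1)·(−6)·(−4) = −72 ≡ 5, so v_5 = 5^{−1} = 9 (mod 11).
  v = [7, 9, 1, 7, 9].
Step 2: syndromes of r = [9, 6, 5, 1, 2] (all sums mod 11).
  S_0 = Σ v_i r_i = 7·9 + 9·6 + 1·5 + 7·1 + 9·2 = 147 ≡ 4.
  S_1 = Σ v_i α_i r_i = 7·1·9 + 9·5·6 + 1·10·5 + 7·8·1 + 9·4·2 = 511 ≡ 5.
  α_i^2 mod 11 = [1, 3, 1, 9, 5].
  S_2 = Σ v_i α_i^2 r_i = 7·1·9 + 9·3·6 + 1·1·5 + 7·9·1 + 9·5·2 = 383 ≡ 9.
  S = (4, 5, 9) ≠ 0, so r is not a codeword (an error is present).
Step 3: locate the error. For a single error e at position i, S_ℓ = v_i·e·α_i^ℓ, so α_err = S_1/S_0.
  S_0^{−1} = 4^{−1} = 3 (mod 11), so α_err = 5·3 = 15 ≡ 4 = α_5. Error position i = 5.
  Consistency check: S_2/S_1 = 9·9 = 81 ≡ 4 = α_err ✓ (single-error assumption holds).
Step 4: error magnitude e = S_0/v_5 = S_0·∏_{j≠5}(α_5 − α_j) = 4·5 = 20 ≡ 9 (mod 11).
Step 5: correct position 5: c_5 = r_5 − e = 2 − 9 ≡ 4 (mod 11). Hence c = [9, 6, 5, 1, 4].
  Check: interpolating c through the α_i gives m(x) = 7 + 2·x (degree < 2) with m(α_i) = c_i for every i, so c is indeed a codeword.


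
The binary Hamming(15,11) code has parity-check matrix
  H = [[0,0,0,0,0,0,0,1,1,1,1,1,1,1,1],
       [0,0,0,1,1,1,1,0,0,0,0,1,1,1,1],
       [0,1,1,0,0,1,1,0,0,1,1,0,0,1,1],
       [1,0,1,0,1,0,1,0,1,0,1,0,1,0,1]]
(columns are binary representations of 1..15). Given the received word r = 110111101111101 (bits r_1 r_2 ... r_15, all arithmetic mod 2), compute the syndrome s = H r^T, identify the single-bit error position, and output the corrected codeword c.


s = (0, 1, 0, 1)^T, error position = 5, corrected codeword c = 110101101111101

Compute s = H r^T mod 2 one row at a time:
  s_1 = 0 + 1 + 1 + 1 + 1 + 1 + 0 + 1 = 6 ≡ 0 (mod 2).
  s_2 = 1 + 1 + 1 + 1 + 1 + 1 + 0 + 1 = 7 ≡ 1 (mod 2).
  s_3 = 1 + 0 + 1 + 1 + 1 + 1 + 0 + 1 = 6 ≡ 0 (mod 2).
  s_4 = 1 + 0 + 1 + 1 + 1 + 1 + 1 + 1 = 7 ≡ 1 (mod 2).
s = (0, 1, 0, 1)^T — this equals column 5 of H (binary 0101), so error is at position 5.
Correct: flip bit 5 of r = 110111101111101 to get c = 110101101111101.


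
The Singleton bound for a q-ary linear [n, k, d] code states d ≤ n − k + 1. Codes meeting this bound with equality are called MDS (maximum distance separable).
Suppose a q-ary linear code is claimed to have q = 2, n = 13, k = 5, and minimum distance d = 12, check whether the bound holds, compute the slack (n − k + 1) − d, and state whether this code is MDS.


Singleton RHS = n − k + 1 = 9, slack = -3, bound violated (no such code; not MDS).

Singleton bound: d ≤ n − k + 1.
Here n = 13, k = 5, so n − k + 1 = 9.
Given d = 12, check d ≤ 9: NO.
Slack = (n − k + 1) − d = -3.
The slack is negative: d = 12 exceeds n − k + 1 = 9 by 3, so the Singleton bound is violated and no linear [13, 5, 12]_2 code can exist. In particular it is not MDS (MDS requires d = n − k + 1 exactly).
Description: the claimed parameters are [13, 5, 12]_2; such a code would be impossible (violates the Singleton bound).


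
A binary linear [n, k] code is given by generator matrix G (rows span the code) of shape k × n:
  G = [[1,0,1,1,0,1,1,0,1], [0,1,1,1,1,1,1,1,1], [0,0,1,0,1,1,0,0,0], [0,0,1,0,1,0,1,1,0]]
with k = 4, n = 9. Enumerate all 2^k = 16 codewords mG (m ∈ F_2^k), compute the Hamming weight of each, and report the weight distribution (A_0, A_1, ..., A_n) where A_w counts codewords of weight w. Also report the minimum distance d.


Weight distribution: A_0 = 1, A_3 = 2, A_4 = 4, A_5 = 6, A_6 = 2, A_8 = 1. Minimum distance d = 3.

Enumerate all 2^4 = 16 messages m ∈ F_2^4.
For each, compute codeword c = mG in F_2^9, then tally its weight.
  m = 0000 → c = 000000000, weight = 0.
  m = 1000 → c = 101101101, weight = 6.
  m = 0100 → c = 011111111, weight = 8.
  m = 1100 → c = 110010010, weight = 4.
  m = 0010 → c = 001011000, weight = 3.
  m = 1010 → c = 100110101, weight = 5.
  m = 0110 → c = 010100111, weight = 5.
  m = 1110 → c = 111001010, weight = 5.
  m = 0001 → c = 001010110, weight = 4.
  m = 1001 → c = 100111011, weight = 6.
  m = 0101 → c = 010101001, weight = 4.
  m = 1101 → c = 111000100, weight = 4.
  m = 0011 → c = 000001110, weight = 3.
  m = 1011 → c = 101100011, weight = 5.
  m = 0111 → c = 011110001, weight = 5.
  m = 1111 → c = 110011100, weight = 5.
Tally weights:
  weight 0: 1 codewords.
  weight 3: 2 codewords.
  weight 4: 4 codewords.
  weight 5: 6 codewords.
  weight 6: 2 codewords.
  weight 8: 1 codewords.
Minimum distance d = smallest w > 0 with A_w > 0 = 3.
Sanity: Σ A_w = 16 = 2^4 = 16 ✓.


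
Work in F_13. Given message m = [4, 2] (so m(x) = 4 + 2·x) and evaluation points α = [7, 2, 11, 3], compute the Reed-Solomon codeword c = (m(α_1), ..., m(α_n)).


c = [5, 8, 0, 10]

Message polynomial: m(x) = 4 + 2·x (mod 13).
For each evaluation point α_i, compute m(α_i) mod 13:
  α_1 = 7: Horner steps 2 → 5, so m(7) = 5.
  α_2 = 2: Horner steps 2 → 8, so m(2) = 8.
  α_3 = 11: Horner steps 2 → 0, so m(11) = 0.
  α_4 = 3: Horner steps 2 → 10, so m(3) = 10.
Codeword c = [5, 8, 0, 10] ∈ F_13^4.


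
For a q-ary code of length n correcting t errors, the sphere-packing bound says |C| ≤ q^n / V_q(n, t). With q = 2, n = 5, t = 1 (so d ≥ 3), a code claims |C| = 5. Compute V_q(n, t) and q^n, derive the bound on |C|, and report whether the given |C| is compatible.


V_q(n, t) = 6, q^n = 32, Hamming bound = 5, |C| = 5 ≤ bound (satisfied).

Step 1: Compute V_q(n, t) = Σ_{j=0}^1 C(n, j) (q−1)^j.
  j = 0: C(5,0)·(1)^0 = 1·1 = 1.
  j = 1: C(5,1)·(1)^1 = 5·1 = 5.
  V_q(n, t) = 1 + 5 = 6.
Step 2: q^n = 2^5 = 32.
Step 3: Hamming bound ⌊q^n / V_q(n,t)⌋ = ⌊32/6⌋ = 5.
Step 4: Compare |C| = 5 to 5: satisfied.
The claimed |C| lies at the Hamming bound (tight).


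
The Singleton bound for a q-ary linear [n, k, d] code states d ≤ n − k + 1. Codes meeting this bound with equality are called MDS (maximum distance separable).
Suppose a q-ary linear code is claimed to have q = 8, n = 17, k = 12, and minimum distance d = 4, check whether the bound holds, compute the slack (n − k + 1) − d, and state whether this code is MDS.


Singleton RHS = n − k + 1 = 6, slack = 2, bound satisfied, not MDS.

Singleton bound: d ≤ n − k + 1.
Here n = 17, k = 12, so n − k + 1 = 6.
Given d = 4, check d ≤ 6: YES.
Slack = (n − k + 1) − d = 2.
The code is NOT MDS (slack = 2 > 0).
Description: the claimed parameters are [17, 12, 4]_8; such a code would be non-MDS.


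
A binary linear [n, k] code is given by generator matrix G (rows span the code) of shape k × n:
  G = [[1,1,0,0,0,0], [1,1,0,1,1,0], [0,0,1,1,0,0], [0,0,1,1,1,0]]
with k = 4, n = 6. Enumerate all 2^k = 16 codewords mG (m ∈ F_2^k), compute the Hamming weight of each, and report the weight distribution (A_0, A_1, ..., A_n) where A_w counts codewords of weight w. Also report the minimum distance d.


Weight distribution: A_0 = 1, A_1 = 3, A_2 = 4, A_3 = 4, A_4 = 3, A_5 = 1. Minimum distance d = 1.

Enumerate all 2^4 = 16 messages m ∈ F_2^4.
For each, compute codeword c = mG in F_2^6, then tally its weight.
  m = 0000 → c = 000000, weight = 0.
  m = 1000 → c = 110000, weight = 2.
  m = 0100 → c = 110110, weight = 4.
  m = 1100 → c = 000110, weight = 2.
  m = 0010 → c = 001100, weight = 2.
  m = 1010 → c = 111100, weight = 4.
  m = 0110 → c = 111010, weight = 4.
  m = 1110 → c = 001010, weight = 2.
  m = 0001 → c = 001110, weight = 3.
  m = 1001 → c = 111110, weight = 5.
  m = 0101 → c = 111000, weight = 3.
  m = 1101 → c = 001000, weight = 1.
  m = 0011 → c = 000010, weight = 1.
  m = 1011 → c = 110010, weight = 3.
  m = 0111 → c = 110100, weight = 3.
  m = 1111 → c = 000100, weight = 1.
Tally weights:
  weight 0: 1 codewords.
  weight 1: 3 codewords.
  weight 2: 4 codewords.
  weight 3: 4 codewords.
  weight 4: 3 codewords.
  weight 5: 1 codewords.
Minimum distance d = smallest w > 0 with A_w > 0 = 1.
Sanity: Σ A_w = 16 = 2^4 = 16 ✓.


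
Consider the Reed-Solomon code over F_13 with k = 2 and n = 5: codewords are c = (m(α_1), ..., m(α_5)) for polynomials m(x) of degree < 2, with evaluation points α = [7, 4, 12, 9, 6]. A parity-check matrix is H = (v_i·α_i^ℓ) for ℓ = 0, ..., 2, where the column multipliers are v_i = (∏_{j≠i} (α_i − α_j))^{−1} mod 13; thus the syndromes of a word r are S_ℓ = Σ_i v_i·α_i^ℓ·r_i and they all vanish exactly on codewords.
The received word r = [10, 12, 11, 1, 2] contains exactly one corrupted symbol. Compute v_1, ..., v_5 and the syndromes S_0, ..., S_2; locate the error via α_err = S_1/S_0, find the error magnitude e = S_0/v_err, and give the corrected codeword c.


S = (1, 9, 3), error at position 4, error magnitude e = 1, c = [10, 12, 11, 0, 2].

Step 1: column multipliers v_i = (∏_{j≠i}(α_i − α_j))^{−1} mod 13.
  i = 1 (α = 7): (7−4)(7−12)(7−9)(7−6) = 3·(−5)·(−2)·1 = 30 ≡ 4, so v_1 = 4^{−1} = 10 (mod 13).
  i = 2 (α = 4): (4−7)(4−12)(4−9)(4−6) = (−3)·(−8)·(−5)·(−2) = 240 ≡ 6, so v_2 = 6^{−1} = 11 (mod 13).
  i = 3 (α = 12): (12−7)(12−4)(12−9)(12−6) = 5·8·3·6 = 720 ≡ 5, so v_3 = 5^{−1} = 8 (mod 13).
  i = 4 (α = 9): (9−7)(9−4)(9−12)(9−6) = 2·5·(−3)·3 = −90 ≡ 1, so v_4 = 1^{−1} = 1 (mod 13).
  i = 5 (α = 6): (6−7)(6−4)(6−12)(6−9) = (−1)·2·(−6)·(−3) = −36 ≡ 3, so v_5 = 3^{−1} = 9 (mod 13).
  v = [10, 11, 8, 1, 9].
Step 2: syndromes of r = [10, 12, 11, 1, 2] (all sums mod 13).
  S_0 = Σ v_i r_i = 10·10 + 11·12 + 8·11 + 1·1 + 9·2 = 339 ≡ 1.
  S_1 = Σ v_i α_i r_i = 10·7·10 + 11·4·12 + 8·12·11 + 1·9·1 + 9·6·2 = 2401 ≡ 9.
  α_i^2 mod 13 = [10, 3, 1, 3, 10].
  S_2 = Σ v_i α_i^2 r_i = 10·10·10 + 11·3·12 + 8·1·11 + 1·3·1 + 9·10·2 = 1667 ≡ 3.
  S = (1, 9, 3) ≠ 0, so r is not a codeword (an error is present).
Step 3: locate the error. For a single error e at position i, S_ℓ = v_i·e·α_i^ℓ, so α_err = S_1/S_0.
  S_0^{−1} = 1^{−1} = 1 (mod 13), so α_err = 9·1 = 9 ≡ 9 = α_4. Error position i = 4.
  Consistency check: S_2/S_1 = 3·3 = 9 ≡ 9 = α_err ✓ (single-error assumption holds).
Step 4: error magnitude e = S_0/v_4 = S_0·∏_{j≠4}(α_4 − α_j) = 1·1 = 1 ≡ 1 (mod 13).
Step 5: correct position 4: c_4 = r_4 − e = 1 − 1 ≡ 0 (mod 13). Hence c = [10, 12, 11, 0, 2].
  Check: interpolating c through the α_i gives m(x) = 6 + 8·x (degree < 2) with m(α_i) = c_i for every i, so c is indeed a codeword.
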